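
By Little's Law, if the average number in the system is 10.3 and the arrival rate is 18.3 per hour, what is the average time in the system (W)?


W = L / lambda = 10.3 / 18.3 = 0.5628 hours

0.5628 hours


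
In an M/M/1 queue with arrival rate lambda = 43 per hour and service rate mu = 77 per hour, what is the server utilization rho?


rho = lambda/mu = 43/77 = 0.5584

0.5584


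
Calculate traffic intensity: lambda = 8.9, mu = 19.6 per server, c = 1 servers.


rho = lambda / (c * mu) = 8.9 / (1 * 19.6) = 0.4541

0.4541


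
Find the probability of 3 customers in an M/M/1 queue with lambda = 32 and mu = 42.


rho = 32/42; P(n) = (1-rho)*rho^n = (1-32/42)*(32/42)^3 = 0.1053

0.1053


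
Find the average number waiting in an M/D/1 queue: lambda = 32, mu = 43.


M/D/1: Lq = rho^2 / (2*(1-rho)) where rho = 32/43; Lq = 1.08

1.08


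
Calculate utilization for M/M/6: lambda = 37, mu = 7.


rho = lambda/(c*mu) = 37/(6*7) = 0.881

0.881


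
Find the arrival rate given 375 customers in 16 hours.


lambda = total arrivals / time = 375 / 16 = 23.44 per hour

23.44 per hour


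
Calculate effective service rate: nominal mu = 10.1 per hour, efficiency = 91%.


Effective rate = mu * efficiency = 10.1 * 0.91 = 9.19 per hour

9.19 per hour


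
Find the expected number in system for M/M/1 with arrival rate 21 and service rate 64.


rho = 21/64; L = rho/(1-rho) = 0.49

0.49


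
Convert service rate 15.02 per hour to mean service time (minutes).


Mean service time = 60/mu = 60/15.02 = 3.99 minutes

3.99 minutes


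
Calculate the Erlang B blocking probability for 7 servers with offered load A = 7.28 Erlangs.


B(N,A) = (A^N/N!) / sum(A^k/k!, k=0..N) with N=7, A=7.28 = 0.266

0.266


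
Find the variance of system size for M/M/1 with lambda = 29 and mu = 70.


rho = 29/70; Var(N) = rho/(1-rho)^2 = 1.21

1.21


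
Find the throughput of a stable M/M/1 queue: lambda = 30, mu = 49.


For a stable queue (lambda < mu), throughput = lambda = 30 per hour

30 per hour


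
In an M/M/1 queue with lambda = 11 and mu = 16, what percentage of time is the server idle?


Idle fraction = (1 - rho) * 100 = (1 - 11/16) * 100 = 31.3%

31.3%


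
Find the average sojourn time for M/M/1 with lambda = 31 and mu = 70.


W = 1/(mu - lambda) = 1/(70 - 31) = 0.0256 hours

0.0256 hours


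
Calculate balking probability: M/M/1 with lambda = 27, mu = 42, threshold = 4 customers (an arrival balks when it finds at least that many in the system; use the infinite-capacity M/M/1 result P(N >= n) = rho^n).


P(N >= 4) = rho^4 = (27/42)^4 = 0.1708

0.1708


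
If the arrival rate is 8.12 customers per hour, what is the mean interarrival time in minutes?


Mean interarrival time = 60/lambda = 60/8.12 = 7.39 minutes

7.39 minutes


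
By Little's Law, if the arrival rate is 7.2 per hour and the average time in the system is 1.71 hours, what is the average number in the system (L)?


L = lambda * W = 7.2 * 1.71 = 12.31

12.31


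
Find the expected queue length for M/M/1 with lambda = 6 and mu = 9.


rho = 6/9; Lq = rho^2/(1-rho) = 1.33

1.33


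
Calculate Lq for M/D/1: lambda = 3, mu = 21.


M/D/1: Lq = rho^2 / (2*(1-rho)) where rho = 3/21; Lq = 0.01

0.01


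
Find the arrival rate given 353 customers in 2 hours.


lambda = total arrivals / time = 353 / 2 = 176.5 per hour

176.5 per hour


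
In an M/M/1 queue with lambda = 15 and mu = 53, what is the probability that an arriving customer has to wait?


P(wait) = rho = lambda/mu = 15/53 = 0.283

0.283


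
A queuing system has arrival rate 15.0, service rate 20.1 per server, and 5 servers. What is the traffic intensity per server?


rho = lambda / (c * mu) = 15.0 / (5 * 20.1) = 0.1493

0.1493


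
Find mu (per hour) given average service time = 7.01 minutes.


mu = 60 / avg_service_time = 60 / 7.01 = 8.56 per hour

8.56 per hour


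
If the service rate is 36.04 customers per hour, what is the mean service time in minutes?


Mean service time = 60/mu = 60/36.04 = 1.66 minutes

1.66 minutes


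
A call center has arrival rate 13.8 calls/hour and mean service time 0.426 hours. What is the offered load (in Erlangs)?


Offered load a = lambda * E[S] = 13.8 * 0.426 = 5.88 Erlangs

5.88 Erlangs


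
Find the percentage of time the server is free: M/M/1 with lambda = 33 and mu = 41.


Idle fraction = (1 - rho) * 100 = (1 - 33/41) * 100 = 19.5%

19.5%


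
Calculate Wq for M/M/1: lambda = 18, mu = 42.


rho = 18/42; Wq = rho/(mu - lambda) = 0.0179 hours

0.0179 hours


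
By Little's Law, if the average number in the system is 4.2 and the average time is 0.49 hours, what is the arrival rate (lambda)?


lambda = L / W = 4.2 / 0.49 = 8.57 per hour

8.57 per hour


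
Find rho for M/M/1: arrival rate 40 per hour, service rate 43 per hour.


rho = lambda/mu = 40/43 = 0.9302

0.9302


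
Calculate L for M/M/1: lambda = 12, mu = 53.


rho = 12/53; L = rho/(1-rho) = 0.29

0.29


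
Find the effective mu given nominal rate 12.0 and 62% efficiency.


Effective rate = mu * efficiency = 12.0 * 0.62 = 7.44 per hour

7.44 per hour


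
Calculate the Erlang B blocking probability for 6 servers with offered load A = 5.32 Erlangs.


B(N,A) = (A^N/N!) / sum(A^k/k!, k=0..N) with N=6, A=5.32 = 0.2158

0.2158


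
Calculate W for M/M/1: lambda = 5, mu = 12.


W = 1/(mu - lambda) = 1/(12 - 5) = 0.1429 hours

0.1429 hours


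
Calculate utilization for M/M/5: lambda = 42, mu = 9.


rho = lambda/(c*mu) = 42/(5*9) = 0.9333

0.9333


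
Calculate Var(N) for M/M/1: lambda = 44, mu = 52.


rho = 44/52; Var(N) = rho/(1-rho)^2 = 35.75

35.75


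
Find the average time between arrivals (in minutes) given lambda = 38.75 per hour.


Mean interarrival time = 60/lambda = 60/38.75 = 1.55 minutes

1.55 minutes


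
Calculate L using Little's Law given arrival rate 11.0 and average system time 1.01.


L = lambda * W = 11.0 * 1.01 = 11.11

11.11


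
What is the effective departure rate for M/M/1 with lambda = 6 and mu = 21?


For a stable queue (lambda < mu), throughput = lambda = 6 per hour

6 per hour


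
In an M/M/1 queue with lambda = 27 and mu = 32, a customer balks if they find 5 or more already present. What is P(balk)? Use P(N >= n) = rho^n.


P(N >= 5) = rho^5 = (27/32)^5 = 0.4276

0.4276


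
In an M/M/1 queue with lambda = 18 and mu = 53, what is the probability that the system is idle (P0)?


P0 = 1 - rho = 1 - 18/53 = 0.6604

0.6604


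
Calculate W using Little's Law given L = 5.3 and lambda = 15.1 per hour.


W = L / lambda = 5.3 / 15.1 = 0.351 hours

0.351 hours


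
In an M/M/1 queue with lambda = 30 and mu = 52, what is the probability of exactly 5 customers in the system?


rho = 30/52; P(n) = (1-rho)*rho^n = (1-30/52)*(30/52)^5 = 0.027

0.027


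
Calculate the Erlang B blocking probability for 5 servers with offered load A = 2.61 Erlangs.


B(N,A) = (A^N/N!) / sum(A^k/k!, k=0..N) with N=5, A=2.61 = 0.0781

0.0781


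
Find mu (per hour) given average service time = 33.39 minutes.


mu = 60 / avg_service_time = 60 / 33.39 = 1.8 per hour

1.8 per hour


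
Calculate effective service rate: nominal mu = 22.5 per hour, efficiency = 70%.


Effective rate = mu * efficiency = 22.5 * 0.7 = 15.75 per hour

15.75 per hour


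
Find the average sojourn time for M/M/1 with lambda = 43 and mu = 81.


W = 1/(mu - lambda) = 1/(81 - 43) = 0.0263 hours

0.0263 hours


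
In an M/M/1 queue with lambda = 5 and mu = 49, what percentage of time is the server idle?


Idle fraction = (1 - rho) * 100 = (1 - 5/49) * 100 = 89.8%

89.8%


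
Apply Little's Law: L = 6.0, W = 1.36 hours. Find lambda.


lambda = L / W = 6.0 / 1.36 = 4.41 per hour

4.41 per hour


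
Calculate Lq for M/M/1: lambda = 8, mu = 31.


rho = 8/31; Lq = rho^2/(1-rho) = 0.09

0.09


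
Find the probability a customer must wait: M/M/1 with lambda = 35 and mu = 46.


P(wait) = rho = lambda/mu = 35/46 = 0.7609

0.7609


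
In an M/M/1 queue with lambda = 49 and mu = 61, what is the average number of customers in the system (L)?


rho = 49/61; L = rho/(1-rho) = 4.08

4.08


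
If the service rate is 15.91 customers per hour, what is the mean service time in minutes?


Mean service time = 60/mu = 60/15.91 = 3.77 minutes

3.77 minutes


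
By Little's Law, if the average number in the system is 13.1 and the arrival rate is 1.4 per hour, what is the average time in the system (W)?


W = L / lambda = 13.1 / 1.4 = 9.3571 hours

9.3571 hours


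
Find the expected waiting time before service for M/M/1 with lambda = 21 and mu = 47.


rho = 21/47; Wq = rho/(mu - lambda) = 0.0172 hours

0.0172 hours


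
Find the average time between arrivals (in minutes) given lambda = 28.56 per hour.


Mean interarrival time = 60/lambda = 60/28.56 = 2.1 minutes

2.1 minutes


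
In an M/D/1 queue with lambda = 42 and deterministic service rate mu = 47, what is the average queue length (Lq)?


M/D/1: Lq = rho^2 / (2*(1-rho)) where rho = 42/47; Lq = 3.75

3.75


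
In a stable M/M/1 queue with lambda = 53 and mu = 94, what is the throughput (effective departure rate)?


For a stable queue (lambda < mu), throughput = lambda = 53 per hour

53 per hour


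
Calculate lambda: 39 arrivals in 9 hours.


lambda = total arrivals / time = 39 / 9 = 4.33 per hour

4.33 per hour


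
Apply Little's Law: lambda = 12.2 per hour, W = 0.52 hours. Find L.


L = lambda * W = 12.2 * 0.52 = 6.34

6.34


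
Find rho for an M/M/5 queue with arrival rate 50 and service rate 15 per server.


rho = lambda/(c*mu) = 50/(5*15) = 0.6667

0.6667


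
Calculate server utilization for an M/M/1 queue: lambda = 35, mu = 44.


rho = lambda/mu = 35/44 = 0.7955

0.7955


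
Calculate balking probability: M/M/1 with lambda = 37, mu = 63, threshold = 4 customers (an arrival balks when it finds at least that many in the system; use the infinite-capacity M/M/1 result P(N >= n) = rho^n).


P(N >= 4) = rho^4 = (37/63)^4 = 0.119

0.119


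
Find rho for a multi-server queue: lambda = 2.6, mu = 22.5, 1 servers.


rho = lambda / (c * mu) = 2.6 / (1 * 22.5) = 0.1156

0.1156


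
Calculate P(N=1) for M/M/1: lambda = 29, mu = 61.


rho = 29/61; P(n) = (1-rho)*rho^n = (1-29/61)*(29/61)^1 = 0.2494

0.2494


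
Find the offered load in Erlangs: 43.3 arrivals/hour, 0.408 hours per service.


Offered load a = lambda * E[S] = 43.3 * 0.408 = 17.67 Erlangs

17.67 Erlangs


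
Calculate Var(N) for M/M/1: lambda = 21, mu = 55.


rho = 21/55; Var(N) = rho/(1-rho)^2 = 1.0

1.0


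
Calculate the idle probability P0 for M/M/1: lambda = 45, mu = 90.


P0 = 1 - rho = 1 - 45/90 = 0.5

0.5


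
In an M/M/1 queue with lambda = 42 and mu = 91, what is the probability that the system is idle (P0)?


P0 = 1 - rho = 1 - 42/91 = 0.5385

0.5385


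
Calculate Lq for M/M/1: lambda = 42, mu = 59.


rho = 42/59; Lq = rho^2/(1-rho) = 1.76

1.76


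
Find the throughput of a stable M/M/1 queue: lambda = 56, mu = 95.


For a stable queue (lambda < mu), throughput = lambda = 56 per hour

56 per hour


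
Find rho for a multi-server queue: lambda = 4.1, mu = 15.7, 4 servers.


rho = lambda / (c * mu) = 4.1 / (4 * 15.7) = 0.0653

0.0653


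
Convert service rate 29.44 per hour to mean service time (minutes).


Mean service time = 60/mu = 60/29.44 = 2.04 minutes

2.04 minutes


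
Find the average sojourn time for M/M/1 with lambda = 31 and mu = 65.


W = 1/(mu - lambda) = 1/(65 - 31) = 0.0294 hours

0.0294 hours


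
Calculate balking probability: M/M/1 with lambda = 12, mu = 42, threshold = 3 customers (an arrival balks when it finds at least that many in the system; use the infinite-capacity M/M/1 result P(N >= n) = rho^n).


P(N >= 3) = rho^3 = (12/42)^3 = 0.0233

0.0233


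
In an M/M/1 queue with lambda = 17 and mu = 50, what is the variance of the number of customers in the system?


rho = 17/50; Var(N) = rho/(1-rho)^2 = 0.78

0.78


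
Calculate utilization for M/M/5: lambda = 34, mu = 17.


rho = lambda/(c*mu) = 34/(5*17) = 0.4

0.4


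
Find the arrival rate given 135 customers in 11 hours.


lambda = total arrivals / time = 135 / 11 = 12.27 per hour

12.27 per hour


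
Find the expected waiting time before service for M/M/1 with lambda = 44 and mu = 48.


rho = 44/48; Wq = rho/(mu - lambda) = 0.2292 hours

0.2292 hours


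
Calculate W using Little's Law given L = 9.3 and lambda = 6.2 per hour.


W = L / lambda = 9.3 / 6.2 = 1.5 hours

1.5 hours


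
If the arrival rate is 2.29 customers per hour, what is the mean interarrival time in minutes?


Mean interarrival time = 60/lambda = 60/2.29 = 26.2 minutes

26.2 minutes


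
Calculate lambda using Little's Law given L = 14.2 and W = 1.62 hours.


lambda = L / W = 14.2 / 1.62 = 8.77 per hour

8.77 per hour


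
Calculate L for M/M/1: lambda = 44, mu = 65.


rho = 44/65; L = rho/(1-rho) = 2.1

2.1


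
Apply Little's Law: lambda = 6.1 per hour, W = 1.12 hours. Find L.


L = lambda * W = 6.1 * 1.12 = 6.83

6.83


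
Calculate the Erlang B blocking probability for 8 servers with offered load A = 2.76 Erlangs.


B(N,A) = (A^N/N!) / sum(A^k/k!, k=0..N) with N=8, A=2.76 = 0.0053

0.0053


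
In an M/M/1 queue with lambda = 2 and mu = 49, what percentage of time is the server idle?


Idle fraction = (1 - rho) * 100 = (1 - 2/49) * 100 = 95.9%

95.9%


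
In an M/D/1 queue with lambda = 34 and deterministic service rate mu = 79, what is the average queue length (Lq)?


M/D/1: Lq = rho^2 / (2*(1-rho)) where rho = 34/79; Lq = 0.16

0.16


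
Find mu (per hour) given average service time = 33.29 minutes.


mu = 60 / avg_service_time = 60 / 33.29 = 1.8 per hour

1.8 per hour


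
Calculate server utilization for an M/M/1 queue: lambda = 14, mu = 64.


rho = lambda/mu = 14/64 = 0.2188

0.2188


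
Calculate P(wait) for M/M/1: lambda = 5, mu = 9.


P(wait) = rho = lambda/mu = 5/9 = 0.5556

0.5556


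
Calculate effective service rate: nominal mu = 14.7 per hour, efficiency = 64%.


Effective rate = mu * efficiency = 14.7 * 0.64 = 9.41 per hour

9.41 per hour


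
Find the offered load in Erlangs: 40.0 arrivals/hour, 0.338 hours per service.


Offered load a = lambda * E[S] = 40.0 * 0.338 = 13.52 Erlangs

13.52 Erlangs


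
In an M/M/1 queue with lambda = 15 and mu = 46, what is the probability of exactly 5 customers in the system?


rho = 15/46; P(n) = (1-rho)*rho^n = (1-15/46)*(15/46)^5 = 0.0025

0.0025


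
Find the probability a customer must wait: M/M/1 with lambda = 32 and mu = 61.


P(wait) = rho = lambda/mu = 32/61 = 0.5246

0.5246


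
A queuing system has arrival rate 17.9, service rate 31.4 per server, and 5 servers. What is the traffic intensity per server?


rho = lambda / (c * mu) = 17.9 / (5 * 31.4) = 0.114

0.114


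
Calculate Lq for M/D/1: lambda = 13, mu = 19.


M/D/1: Lq = rho^2 / (2*(1-rho)) where rho = 13/19; Lq = 0.74

0.74


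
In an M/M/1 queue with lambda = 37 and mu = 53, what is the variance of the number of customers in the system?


rho = 37/53; Var(N) = rho/(1-rho)^2 = 7.66

7.66


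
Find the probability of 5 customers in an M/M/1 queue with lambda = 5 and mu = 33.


rho = 5/33; P(n) = (1-rho)*rho^n = (1-5/33)*(5/33)^5 = 0.0001

0.0001


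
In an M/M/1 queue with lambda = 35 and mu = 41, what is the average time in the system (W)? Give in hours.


W = 1/(mu - lambda) = 1/(41 - 35) = 0.1667 hours

0.1667 hours


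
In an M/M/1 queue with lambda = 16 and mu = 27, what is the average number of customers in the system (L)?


rho = 16/27; L = rho/(1-rho) = 1.45

1.45


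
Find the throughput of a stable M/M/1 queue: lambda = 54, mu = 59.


For a stable queue (lambda < mu), throughput = lambda = 54 per hour

54 per hour


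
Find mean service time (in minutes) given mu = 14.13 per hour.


Mean service time = 60/mu = 60/14.13 = 4.25 minutes

4.25 minutes


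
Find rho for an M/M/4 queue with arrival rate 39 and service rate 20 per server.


rho = lambda/(c*mu) = 39/(4*20) = 0.4875

0.4875


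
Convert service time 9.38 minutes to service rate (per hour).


mu = 60 / avg_service_time = 60 / 9.38 = 6.4 per hour

6.4 per hour


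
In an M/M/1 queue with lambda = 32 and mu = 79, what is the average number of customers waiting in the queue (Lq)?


rho = 32/79; Lq = rho^2/(1-rho) = 0.28

0.28


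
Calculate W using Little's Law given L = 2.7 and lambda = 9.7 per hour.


W = L / lambda = 2.7 / 9.7 = 0.2784 hours

0.2784 hours


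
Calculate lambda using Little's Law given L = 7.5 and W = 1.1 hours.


lambda = L / W = 7.5 / 1.1 = 6.82 per hour

6.82 per hour


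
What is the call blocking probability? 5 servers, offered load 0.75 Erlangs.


B(N,A) = (A^N/N!) / sum(A^k/k!, k=0..N) with N=5, A=0.75 = 0.0009

0.0009


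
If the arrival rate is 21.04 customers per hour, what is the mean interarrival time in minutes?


Mean interarrival time = 60/lambda = 60/21.04 = 2.85 minutes

2.85 minutes


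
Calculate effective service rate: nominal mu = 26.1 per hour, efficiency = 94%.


Effective rate = mu * efficiency = 26.1 * 0.94 = 24.53 per hour

24.53 per hour


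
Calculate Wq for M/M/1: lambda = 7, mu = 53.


rho = 7/53; Wq = rho/(mu - lambda) = 0.0029 hours

0.0029 hours


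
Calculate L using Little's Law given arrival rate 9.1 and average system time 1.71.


L = lambda * W = 9.1 * 1.71 = 15.56

15.56


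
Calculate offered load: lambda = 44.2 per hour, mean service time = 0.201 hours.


Offered load a = lambda * E[S] = 44.2 * 0.201 = 8.88 Erlangs

8.88 Erlangs


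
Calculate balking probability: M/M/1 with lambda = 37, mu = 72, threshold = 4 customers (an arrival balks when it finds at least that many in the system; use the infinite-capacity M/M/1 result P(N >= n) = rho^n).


P(N >= 4) = rho^4 = (37/72)^4 = 0.0697

0.0697


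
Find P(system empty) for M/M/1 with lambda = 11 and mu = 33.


P0 = 1 - rho = 1 - 11/33 = 0.6667

0.6667


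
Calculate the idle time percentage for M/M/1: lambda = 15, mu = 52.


Idle fraction = (1 - rho) * 100 = (1 - 15/52) * 100 = 71.2%

71.2%


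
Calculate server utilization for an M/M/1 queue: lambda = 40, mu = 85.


rho = lambda/mu = 40/85 = 0.4706

0.4706


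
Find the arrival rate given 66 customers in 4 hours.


lambda = total arrivals / time = 66 / 4 = 16.5 per hour

16.5 per hour


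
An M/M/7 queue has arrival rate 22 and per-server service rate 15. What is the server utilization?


rho = lambda/(c*mu) = 22/(7*15) = 0.2095

0.2095


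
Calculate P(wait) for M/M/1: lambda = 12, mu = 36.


P(wait) = rho = lambda/mu = 12/36 = 0.3333

0.3333


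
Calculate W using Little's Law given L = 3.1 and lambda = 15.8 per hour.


W = L / lambda = 3.1 / 15.8 = 0.1962 hours

0.1962 hours


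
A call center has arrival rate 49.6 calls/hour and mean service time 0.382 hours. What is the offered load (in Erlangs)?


Offered load a = lambda * E[S] = 49.6 * 0.382 = 18.95 Erlangs

18.95 Erlangs


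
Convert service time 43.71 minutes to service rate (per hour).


mu = 60 / avg_service_time = 60 / 43.71 = 1.37 per hour

1.37 per hour


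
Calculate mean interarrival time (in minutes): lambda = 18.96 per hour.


Mean interarrival time = 60/lambda = 60/18.96 = 3.16 minutes

3.16 minutes


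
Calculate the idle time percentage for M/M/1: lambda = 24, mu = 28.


Idle fraction = (1 - rho) * 100 = (1 - 24/28) * 100 = 14.3%

14.3%


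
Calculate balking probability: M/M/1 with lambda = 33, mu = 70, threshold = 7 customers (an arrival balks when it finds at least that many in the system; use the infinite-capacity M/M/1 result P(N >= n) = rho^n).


P(N >= 7) = rho^7 = (33/70)^7 = 0.0052

0.0052


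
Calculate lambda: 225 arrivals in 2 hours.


lambda = total arrivals / time = 225 / 2 = 112.5 per hour

112.5 per hour


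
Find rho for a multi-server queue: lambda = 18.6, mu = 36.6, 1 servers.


rho = lambda / (c * mu) = 18.6 / (1 * 36.6) = 0.5082

0.5082


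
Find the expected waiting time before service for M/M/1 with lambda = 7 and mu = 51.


rho = 7/51; Wq = rho/(mu - lambda) = 0.0031 hours

0.0031 hours


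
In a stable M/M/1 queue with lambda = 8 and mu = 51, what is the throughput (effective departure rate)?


For a stable queue (lambda < mu), throughput = lambda = 8 per hour

8 per hour


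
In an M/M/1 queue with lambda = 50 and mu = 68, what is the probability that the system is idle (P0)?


P0 = 1 - rho = 1 - 50/68 = 0.2647

0.2647


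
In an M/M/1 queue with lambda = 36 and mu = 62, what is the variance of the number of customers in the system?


rho = 36/62; Var(N) = rho/(1-rho)^2 = 3.3

3.3


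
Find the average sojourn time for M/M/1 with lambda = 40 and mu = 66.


W = 1/(mu - lambda) = 1/(66 - 40) = 0.0385 hours

0.0385 hours


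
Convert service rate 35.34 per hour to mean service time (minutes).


Mean service time = 60/mu = 60/35.34 = 1.7 minutes

1.7 minutes


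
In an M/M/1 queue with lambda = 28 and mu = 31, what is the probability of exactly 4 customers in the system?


rho = 28/31; P(n) = (1-rho)*rho^n = (1-28/31)*(28/31)^4 = 0.0644

0.0644


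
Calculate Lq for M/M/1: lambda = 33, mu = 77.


rho = 33/77; Lq = rho^2/(1-rho) = 0.32

0.32


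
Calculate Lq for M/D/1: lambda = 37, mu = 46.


M/D/1: Lq = rho^2 / (2*(1-rho)) where rho = 37/46; Lq = 1.65

1.65


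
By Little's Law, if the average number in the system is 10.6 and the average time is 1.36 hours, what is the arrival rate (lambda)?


lambda = L / W = 10.6 / 1.36 = 7.79 per hour

7.79 per hour


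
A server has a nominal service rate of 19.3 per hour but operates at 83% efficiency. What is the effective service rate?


Effective rate = mu * efficiency = 19.3 * 0.83 = 16.02 per hour

16.02 per hour


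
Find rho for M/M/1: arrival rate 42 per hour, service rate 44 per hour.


rho = lambda/mu = 42/44 = 0.9545

0.9545


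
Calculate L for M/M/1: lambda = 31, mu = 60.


rho = 31/60; L = rho/(1-rho) = 1.07

1.07


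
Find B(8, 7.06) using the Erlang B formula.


B(N,A) = (A^N/N!) / sum(A^k/k!, k=0..N) with N=8, A=7.06 = 0.1823

0.1823


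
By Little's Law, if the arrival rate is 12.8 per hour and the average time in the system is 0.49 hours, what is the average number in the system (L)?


L = lambda * W = 12.8 * 0.49 = 6.27

6.27


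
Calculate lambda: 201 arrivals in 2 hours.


lambda = total arrivals / time = 201 / 2 = 100.5 per hour

100.5 per hour


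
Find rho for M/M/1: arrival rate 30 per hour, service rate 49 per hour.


rho = lambda/mu = 30/49 = 0.6122

0.6122


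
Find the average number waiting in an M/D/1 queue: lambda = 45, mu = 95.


M/D/1: Lq = rho^2 / (2*(1-rho)) where rho = 45/95; Lq = 0.21

0.21


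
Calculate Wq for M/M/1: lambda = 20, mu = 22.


rho = 20/22; Wq = rho/(mu - lambda) = 0.4545 hours

0.4545 hours


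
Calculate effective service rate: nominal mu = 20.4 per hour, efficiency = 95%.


Effective rate = mu * efficiency = 20.4 * 0.95 = 19.38 per hour

19.38 per hour


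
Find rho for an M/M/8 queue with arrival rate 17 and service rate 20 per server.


rho = lambda/(c*mu) = 17/(8*20) = 0.1063

0.1063


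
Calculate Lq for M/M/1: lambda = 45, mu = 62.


rho = 45/62; Lq = rho^2/(1-rho) = 1.92

1.92


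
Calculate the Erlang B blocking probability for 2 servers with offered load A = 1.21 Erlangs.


B(N,A) = (A^N/N!) / sum(A^k/k!, k=0..N) with N=2, A=1.21 = 0.2488

0.2488


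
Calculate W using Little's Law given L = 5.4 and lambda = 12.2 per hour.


W = L / lambda = 5.4 / 12.2 = 0.4426 hours

0.4426 hours


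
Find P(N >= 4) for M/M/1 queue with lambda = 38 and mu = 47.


P(N >= 4) = rho^4 = (38/47)^4 = 0.4273

0.4273


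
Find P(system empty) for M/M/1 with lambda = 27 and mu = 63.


P0 = 1 - rho = 1 - 27/63 = 0.5714

0.5714


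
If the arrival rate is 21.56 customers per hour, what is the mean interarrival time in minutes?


Mean interarrival time = 60/lambda = 60/21.56 = 2.78 minutes

2.78 minutes


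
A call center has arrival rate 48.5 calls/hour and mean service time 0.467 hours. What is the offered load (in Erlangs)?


Offered load a = lambda * E[S] = 48.5 * 0.467 = 22.65 Erlangs

22.65 Erlangs


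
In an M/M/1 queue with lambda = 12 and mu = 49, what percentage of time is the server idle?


Idle fraction = (1 - rho) * 100 = (1 - 12/49) * 100 = 75.5%

75.5%


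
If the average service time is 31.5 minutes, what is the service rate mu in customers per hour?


mu = 60 / avg_service_time = 60 / 31.5 = 1.9 per hour

1.9 per hour


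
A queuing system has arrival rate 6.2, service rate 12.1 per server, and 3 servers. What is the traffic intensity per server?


rho = lambda / (c * mu) = 6.2 / (3 * 12.1) = 0.1708

0.1708


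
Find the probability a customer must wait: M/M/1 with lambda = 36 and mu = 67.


P(wait) = rho = lambda/mu = 36/67 = 0.5373

0.5373


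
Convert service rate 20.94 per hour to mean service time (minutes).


Mean service time = 60/mu = 60/20.94 = 2.87 minutes

2.87 minutes


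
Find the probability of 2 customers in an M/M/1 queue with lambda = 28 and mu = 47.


rho = 28/47; P(n) = (1-rho)*rho^n = (1-28/47)*(28/47)^2 = 0.1435

0.1435


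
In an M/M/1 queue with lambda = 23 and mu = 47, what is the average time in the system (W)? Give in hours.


W = 1/(mu - lambda) = 1/(47 - 23) = 0.0417 hours

0.0417 hours


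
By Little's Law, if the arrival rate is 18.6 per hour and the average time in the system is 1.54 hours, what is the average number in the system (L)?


L = lambda * W = 18.6 * 1.54 = 28.64

28.64


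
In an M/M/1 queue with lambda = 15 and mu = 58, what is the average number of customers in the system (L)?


rho = 15/58; L = rho/(1-rho) = 0.35

0.35


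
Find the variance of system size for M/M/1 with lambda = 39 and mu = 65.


rho = 39/65; Var(N) = rho/(1-rho)^2 = 3.75

3.75


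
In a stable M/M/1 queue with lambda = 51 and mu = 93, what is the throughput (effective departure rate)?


For a stable queue (lambda < mu), throughput = lambda = 51 per hour

51 per hour


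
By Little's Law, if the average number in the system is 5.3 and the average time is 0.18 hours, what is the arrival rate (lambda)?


lambda = L / W = 5.3 / 0.18 = 29.44 per hour

29.44 per hour


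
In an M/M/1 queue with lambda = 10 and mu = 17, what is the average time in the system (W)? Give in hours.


W = 1/(mu - lambda) = 1/(17 - 10) = 0.1429 hours

0.1429 hours


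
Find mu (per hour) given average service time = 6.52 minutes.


mu = 60 / avg_service_time = 60 / 6.52 = 9.2 per hour

9.2 per hour


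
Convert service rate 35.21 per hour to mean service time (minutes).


Mean service time = 60/mu = 60/35.21 = 1.7 minutes

1.7 minutes


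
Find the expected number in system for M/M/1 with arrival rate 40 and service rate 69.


rho = 40/69; L = rho/(1-rho) = 1.38

1.38


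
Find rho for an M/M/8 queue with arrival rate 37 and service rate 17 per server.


rho = lambda/(c*mu) = 37/(8*17) = 0.2721

0.2721


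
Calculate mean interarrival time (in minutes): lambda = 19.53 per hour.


Mean interarrival time = 60/lambda = 60/19.53 = 3.07 minutes

3.07 minutes


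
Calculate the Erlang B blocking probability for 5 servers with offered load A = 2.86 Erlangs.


B(N,A) = (A^N/N!) / sum(A^k/k!, k=0..N) with N=5, A=2.86 = 0.0982

0.0982


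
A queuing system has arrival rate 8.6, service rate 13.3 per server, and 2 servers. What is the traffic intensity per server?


rho = lambda / (c * mu) = 8.6 / (2 * 13.3) = 0.3233

0.3233


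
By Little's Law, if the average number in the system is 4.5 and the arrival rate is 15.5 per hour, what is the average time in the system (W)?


W = L / lambda = 4.5 / 15.5 = 0.2903 hours

0.2903 hours


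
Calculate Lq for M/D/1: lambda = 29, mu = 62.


M/D/1: Lq = rho^2 / (2*(1-rho)) where rho = 29/62; Lq = 0.21

0.21


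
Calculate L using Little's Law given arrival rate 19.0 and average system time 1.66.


L = lambda * W = 19.0 * 1.66 = 31.54

31.54


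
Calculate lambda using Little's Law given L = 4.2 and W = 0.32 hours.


lambda = L / W = 4.2 / 0.32 = 13.13 per hour

13.13 per hour


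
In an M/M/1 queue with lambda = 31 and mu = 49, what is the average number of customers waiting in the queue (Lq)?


rho = 31/49; Lq = rho^2/(1-rho) = 1.09

1.09


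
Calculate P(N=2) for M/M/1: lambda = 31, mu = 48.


rho = 31/48; P(n) = (1-rho)*rho^n = (1-31/48)*(31/48)^2 = 0.1477

0.1477


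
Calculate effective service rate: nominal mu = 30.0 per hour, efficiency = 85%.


Effective rate = mu * efficiency = 30.0 * 0.85 = 25.5 per hour

25.5 per hour


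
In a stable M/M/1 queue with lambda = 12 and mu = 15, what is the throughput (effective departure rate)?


For a stable queue (lambda < mu), throughput = lambda = 12 per hour

12 per hour


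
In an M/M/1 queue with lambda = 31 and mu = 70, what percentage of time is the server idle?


Idle fraction = (1 - rho) * 100 = (1 - 31/70) * 100 = 55.7%

55.7%


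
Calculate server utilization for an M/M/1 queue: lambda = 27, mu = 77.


rho = lambda/mu = 27/77 = 0.3506

0.3506


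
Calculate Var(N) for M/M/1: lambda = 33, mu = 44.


rho = 33/44; Var(N) = rho/(1-rho)^2 = 12.0

12.0


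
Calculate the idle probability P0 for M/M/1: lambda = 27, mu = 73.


P0 = 1 - rho = 1 - 27/73 = 0.6301

0.6301


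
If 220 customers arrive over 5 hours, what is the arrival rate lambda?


lambda = total arrivals / time = 220 / 5 = 44.0 per hour

44.0 per hour


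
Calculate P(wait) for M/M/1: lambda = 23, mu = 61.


P(wait) = rho = lambda/mu = 23/61 = 0.377

0.377


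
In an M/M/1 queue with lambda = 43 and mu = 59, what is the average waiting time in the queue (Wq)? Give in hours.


rho = 43/59; Wq = rho/(mu - lambda) = 0.0456 hours

0.0456 hours


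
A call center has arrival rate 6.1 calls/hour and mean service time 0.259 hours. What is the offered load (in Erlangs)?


Offered load a = lambda * E[S] = 6.1 * 0.259 = 1.58 Erlangs

1.58 Erlangs


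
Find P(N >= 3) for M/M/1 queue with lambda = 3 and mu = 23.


P(N >= 3) = rho^3 = (3/23)^3 = 0.0022

0.0022


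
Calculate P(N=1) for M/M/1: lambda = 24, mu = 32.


rho = 24/32; P(n) = (1-rho)*rho^n = (1-24/32)*(24/32)^1 = 0.1875

0.1875


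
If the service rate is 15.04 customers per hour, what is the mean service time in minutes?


Mean service time = 60/mu = 60/15.04 = 3.99 minutes

3.99 minutes


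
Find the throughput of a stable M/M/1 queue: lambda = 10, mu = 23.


For a stable queue (lambda < mu), throughput = lambda = 10 per hour

10 per hour


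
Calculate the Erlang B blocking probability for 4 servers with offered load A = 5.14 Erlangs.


B(N,A) = (A^N/N!) / sum(A^k/k!, k=0..N) with N=4, A=5.14 = 0.4092

0.4092


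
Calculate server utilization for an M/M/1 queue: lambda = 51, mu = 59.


rho = lambda/mu = 51/59 = 0.8644

0.8644


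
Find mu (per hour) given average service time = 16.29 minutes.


mu = 60 / avg_service_time = 60 / 16.29 = 3.68 per hour

3.68 per hour


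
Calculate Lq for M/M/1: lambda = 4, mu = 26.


rho = 4/26; Lq = rho^2/(1-rho) = 0.03

0.03


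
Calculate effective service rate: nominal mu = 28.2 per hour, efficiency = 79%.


Effective rate = mu * efficiency = 28.2 * 0.79 = 22.28 per hour

22.28 per hour


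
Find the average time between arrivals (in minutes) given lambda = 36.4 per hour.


Mean interarrival time = 60/lambda = 60/36.4 = 1.65 minutes

1.65 minutes


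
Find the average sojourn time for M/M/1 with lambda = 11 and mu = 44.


W = 1/(mu - lambda) = 1/(44 - 11) = 0.0303 hours

0.0303 hours


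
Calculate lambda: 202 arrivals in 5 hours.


lambda = total arrivals / time = 202 / 5 = 40.4 per hour

40.4 per hour


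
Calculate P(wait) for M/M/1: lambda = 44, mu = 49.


P(wait) = rho = lambda/mu = 44/49 = 0.898

0.898


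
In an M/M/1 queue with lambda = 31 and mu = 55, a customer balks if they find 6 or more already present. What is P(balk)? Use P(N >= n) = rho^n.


P(N >= 6) = rho^6 = (31/55)^6 = 0.0321

0.0321


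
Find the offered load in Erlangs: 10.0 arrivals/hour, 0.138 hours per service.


Offered load a = lambda * E[S] = 10.0 * 0.138 = 1.38 Erlangs

1.38 Erlangs


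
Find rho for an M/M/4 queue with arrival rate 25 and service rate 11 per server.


rho = lambda/(c*mu) = 25/(4*11) = 0.5682

0.5682


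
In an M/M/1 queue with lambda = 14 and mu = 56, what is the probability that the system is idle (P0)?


P0 = 1 - rho = 1 - 14/56 = 0.75

0.75


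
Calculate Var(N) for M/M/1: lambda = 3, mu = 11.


rho = 3/11; Var(N) = rho/(1-rho)^2 = 0.52

0.52


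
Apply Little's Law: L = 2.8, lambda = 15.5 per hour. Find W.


W = L / lambda = 2.8 / 15.5 = 0.1806 hours

0.1806 hours


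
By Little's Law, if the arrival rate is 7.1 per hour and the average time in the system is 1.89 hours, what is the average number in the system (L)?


L = lambda * W = 7.1 * 1.89 = 13.42

13.42


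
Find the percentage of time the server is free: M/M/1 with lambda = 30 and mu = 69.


Idle fraction = (1 - rho) * 100 = (1 - 30/69) * 100 = 56.5%

56.5%


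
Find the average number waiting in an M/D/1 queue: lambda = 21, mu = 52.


M/D/1: Lq = rho^2 / (2*(1-rho)) where rho = 21/52; Lq = 0.14

0.14


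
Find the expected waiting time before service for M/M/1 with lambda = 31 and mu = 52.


rho = 31/52; Wq = rho/(mu - lambda) = 0.0284 hours

0.0284 hours


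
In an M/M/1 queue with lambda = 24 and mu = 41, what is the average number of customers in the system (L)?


rho = 24/41; L = rho/(1-rho) = 1.41

1.41


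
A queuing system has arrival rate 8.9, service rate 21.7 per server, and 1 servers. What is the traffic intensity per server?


rho = lambda / (c * mu) = 8.9 / (1 * 21.7) = 0.4101

0.4101


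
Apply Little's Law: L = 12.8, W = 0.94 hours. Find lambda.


lambda = L / W = 12.8 / 0.94 = 13.62 per hour

13.62 per hour


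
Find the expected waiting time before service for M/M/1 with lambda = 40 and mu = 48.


rho = 40/48; Wq = rho/(mu - lambda) = 0.1042 hours

0.1042 hours


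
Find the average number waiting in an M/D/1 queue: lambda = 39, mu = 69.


M/D/1: Lq = rho^2 / (2*(1-rho)) where rho = 39/69; Lq = 0.37

0.37


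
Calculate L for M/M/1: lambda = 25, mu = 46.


rho = 25/46; L = rho/(1-rho) = 1.19

1.19


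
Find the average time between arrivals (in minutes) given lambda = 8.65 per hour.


Mean interarrival time = 60/lambda = 60/8.65 = 6.94 minutes

6.94 minutes


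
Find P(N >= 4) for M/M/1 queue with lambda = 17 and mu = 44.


P(N >= 4) = rho^4 = (17/44)^4 = 0.0223

0.0223


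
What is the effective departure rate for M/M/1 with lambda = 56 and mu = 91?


For a stable queue (lambda < mu), throughput = lambda = 56 per hour

56 per hour


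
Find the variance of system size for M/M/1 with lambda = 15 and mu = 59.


rho = 15/59; Var(N) = rho/(1-rho)^2 = 0.46

0.46


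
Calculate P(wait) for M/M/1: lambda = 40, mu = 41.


P(wait) = rho = lambda/mu = 40/41 = 0.9756

0.9756


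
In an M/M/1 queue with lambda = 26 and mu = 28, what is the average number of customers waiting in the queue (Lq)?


rho = 26/28; Lq = rho^2/(1-rho) = 12.07

12.07


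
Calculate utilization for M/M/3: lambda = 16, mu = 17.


rho = lambda/(c*mu) = 16/(3*17) = 0.3137

0.3137


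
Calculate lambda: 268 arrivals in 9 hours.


lambda = total arrivals / time = 268 / 9 = 29.78 per hour

29.78 per hour


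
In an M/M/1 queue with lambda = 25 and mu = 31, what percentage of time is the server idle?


Idle fraction = (1 - rho) * 100 = (1 - 25/31) * 100 = 19.4%

19.4%


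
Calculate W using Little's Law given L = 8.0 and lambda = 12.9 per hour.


W = L / lambda = 8.0 / 12.9 = 0.6202 hours

0.6202 hours


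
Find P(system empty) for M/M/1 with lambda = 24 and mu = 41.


P0 = 1 - rho = 1 - 24/41 = 0.4146

0.4146


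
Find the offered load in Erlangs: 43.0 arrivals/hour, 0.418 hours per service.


Offered load a = lambda * E[S] = 43.0 * 0.418 = 17.97 Erlangs

17.97 Erlangs


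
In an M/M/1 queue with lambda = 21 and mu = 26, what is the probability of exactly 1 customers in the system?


rho = 21/26; P(n) = (1-rho)*rho^n = (1-21/26)*(21/26)^1 = 0.1553

0.1553


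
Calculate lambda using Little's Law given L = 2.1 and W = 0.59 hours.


lambda = L / W = 2.1 / 0.59 = 3.56 per hour

3.56 per hour


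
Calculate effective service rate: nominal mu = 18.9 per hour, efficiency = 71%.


Effective rate = mu * efficiency = 18.9 * 0.71 = 13.42 per hour

13.42 per hour


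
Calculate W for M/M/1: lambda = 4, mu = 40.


W = 1/(mu - lambda) = 1/(40 - 4) = 0.0278 hours

0.0278 hours


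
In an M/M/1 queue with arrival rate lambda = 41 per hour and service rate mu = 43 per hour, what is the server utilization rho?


rho = lambda/mu = 41/43 = 0.9535

0.9535


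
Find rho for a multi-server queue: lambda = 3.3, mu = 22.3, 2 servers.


rho = lambda / (c * mu) = 3.3 / (2 * 22.3) = 0.074

0.074


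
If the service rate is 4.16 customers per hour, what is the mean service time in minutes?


Mean service time = 60/mu = 60/4.16 = 14.42 minutes

14.42 minutes


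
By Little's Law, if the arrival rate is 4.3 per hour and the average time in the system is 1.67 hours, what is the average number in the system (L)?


L = lambda * W = 4.3 * 1.67 = 7.18

7.18


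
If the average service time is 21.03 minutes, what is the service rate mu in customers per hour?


mu = 60 / avg_service_time = 60 / 21.03 = 2.85 per hour

2.85 per hour


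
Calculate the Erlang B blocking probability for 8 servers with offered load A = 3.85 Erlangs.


B(N,A) = (A^N/N!) / sum(A^k/k!, k=0..N) with N=8, A=3.85 = 0.0259

0.0259


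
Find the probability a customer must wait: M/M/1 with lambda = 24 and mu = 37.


P(wait) = rho = lambda/mu = 24/37 = 0.6486

0.6486


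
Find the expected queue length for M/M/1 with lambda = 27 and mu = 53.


rho = 27/53; Lq = rho^2/(1-rho) = 0.53

0.53


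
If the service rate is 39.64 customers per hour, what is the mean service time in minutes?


Mean service time = 60/mu = 60/39.64 = 1.51 minutes

1.51 minutes


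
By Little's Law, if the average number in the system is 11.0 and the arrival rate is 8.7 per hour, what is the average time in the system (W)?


W = L / lambda = 11.0 / 8.7 = 1.2644 hours

1.2644 hours


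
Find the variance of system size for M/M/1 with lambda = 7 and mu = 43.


rho = 7/43; Var(N) = rho/(1-rho)^2 = 0.23

0.23


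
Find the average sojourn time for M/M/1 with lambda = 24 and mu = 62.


W = 1/(mu - lambda) = 1/(62 - 24) = 0.0263 hours

0.0263 hours


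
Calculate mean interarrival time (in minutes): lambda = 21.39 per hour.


Mean interarrival time = 60/lambda = 60/21.39 = 2.81 minutes

2.81 minutes
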